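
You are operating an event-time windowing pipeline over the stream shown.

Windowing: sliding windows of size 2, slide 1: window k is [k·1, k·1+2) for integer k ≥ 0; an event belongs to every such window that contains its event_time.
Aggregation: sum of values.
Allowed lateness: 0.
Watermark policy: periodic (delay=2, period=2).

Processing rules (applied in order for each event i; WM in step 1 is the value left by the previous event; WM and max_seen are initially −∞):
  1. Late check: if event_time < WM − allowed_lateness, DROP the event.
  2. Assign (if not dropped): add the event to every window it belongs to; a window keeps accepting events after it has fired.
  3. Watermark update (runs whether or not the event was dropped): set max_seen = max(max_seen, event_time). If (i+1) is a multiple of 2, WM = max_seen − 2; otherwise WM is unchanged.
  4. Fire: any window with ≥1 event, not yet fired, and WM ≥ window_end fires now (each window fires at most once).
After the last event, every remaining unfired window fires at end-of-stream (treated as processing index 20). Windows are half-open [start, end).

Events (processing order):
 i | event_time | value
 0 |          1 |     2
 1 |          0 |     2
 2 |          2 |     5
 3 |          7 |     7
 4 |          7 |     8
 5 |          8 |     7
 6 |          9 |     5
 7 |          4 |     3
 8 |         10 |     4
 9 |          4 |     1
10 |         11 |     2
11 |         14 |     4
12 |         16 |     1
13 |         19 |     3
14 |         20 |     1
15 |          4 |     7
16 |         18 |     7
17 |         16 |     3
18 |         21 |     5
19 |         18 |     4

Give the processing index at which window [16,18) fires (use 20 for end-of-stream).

15

i=0 t=1 v=2: → [1,3),[0,2); WM=−∞
i=1 t=0 v=2: → [0,2); WM=-1
i=2 t=2 v=5: → [2,4),[1,3); WM=-1
i=3 t=7 v=7: → [7,9),[6,8); WM=5; [0,2) fires=4 [1,3) fires=7 [2,4) fires=5
i=4 t=7 v=8: → [7,9),[6,8); WM=5
i=5 t=8 v=7: → [8,10),[7,9); WM=6
i=6 t=9 v=5: → [9,11),[8,10); WM=6
i=7 t=4 v=3: DROP (t<6-0); WM=7
i=8 t=10 v=4: → [10,12),[9,11); WM=7
i=9 t=4 v=1: DROP (t<7-0); WM=8; [6,8) fires=15
i=10 t=11 v=2: → [11,13),[10,12); WM=8
i=11 t=14 v=4: → [14,16),[13,15); WM=12; [7,9) fires=22 [8,10) fires=12 [9,11) fires=9 [10,12) fires=6
i=12 t=16 v=1: → [16,18),[15,17); WM=12
i=13 t=19 v=3: → [19,21),[18,20); WM=17; [11,13) fires=2 [13,15) fires=4 [14,16) fires=4 [15,17) fires=1
i=14 t=20 v=1: → [20,22),[19,21); WM=17
i=15 t=4 v=7: DROP (t<17-0); WM=18; [16,18) fires=1
i=16 t=18 v=7: → [18,20),[17,19); WM=18
i=17 t=16 v=3: DROP (t<18-0); WM=18
i=18 t=21 v=5: → [21,23),[20,22); WM=18
i=19 t=18 v=4: → [18,20),[17,19); WM=19; [17,19) fires=11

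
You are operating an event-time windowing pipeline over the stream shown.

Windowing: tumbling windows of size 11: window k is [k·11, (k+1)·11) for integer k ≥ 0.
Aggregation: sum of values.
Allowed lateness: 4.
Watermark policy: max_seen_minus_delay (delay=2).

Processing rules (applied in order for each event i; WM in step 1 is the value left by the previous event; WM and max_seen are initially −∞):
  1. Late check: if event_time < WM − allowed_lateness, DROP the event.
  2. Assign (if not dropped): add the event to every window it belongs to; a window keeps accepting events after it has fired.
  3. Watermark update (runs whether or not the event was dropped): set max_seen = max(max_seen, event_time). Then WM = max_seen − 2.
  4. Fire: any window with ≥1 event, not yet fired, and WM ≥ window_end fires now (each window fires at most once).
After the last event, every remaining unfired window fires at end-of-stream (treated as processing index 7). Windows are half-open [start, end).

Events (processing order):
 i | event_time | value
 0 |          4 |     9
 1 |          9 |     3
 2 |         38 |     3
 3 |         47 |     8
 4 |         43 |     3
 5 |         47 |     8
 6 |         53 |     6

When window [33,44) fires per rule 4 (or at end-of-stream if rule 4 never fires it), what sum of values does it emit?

3

i=0 t=4 v=9: → [0,11); WM=2
i=1 t=9 v=3: → [0,11); WM=7
i=2 t=38 v=3: → [33,44); WM=36; [0,11) fires=12
i=3 t=47 v=8: → [44,55); WM=45; [33,44) fires=3
i=4 t=43 v=3: → [33,44); WM=45
i=5 t=47 v=8: → [44,55); WM=45
i=6 t=53 v=6: → [44,55); WM=51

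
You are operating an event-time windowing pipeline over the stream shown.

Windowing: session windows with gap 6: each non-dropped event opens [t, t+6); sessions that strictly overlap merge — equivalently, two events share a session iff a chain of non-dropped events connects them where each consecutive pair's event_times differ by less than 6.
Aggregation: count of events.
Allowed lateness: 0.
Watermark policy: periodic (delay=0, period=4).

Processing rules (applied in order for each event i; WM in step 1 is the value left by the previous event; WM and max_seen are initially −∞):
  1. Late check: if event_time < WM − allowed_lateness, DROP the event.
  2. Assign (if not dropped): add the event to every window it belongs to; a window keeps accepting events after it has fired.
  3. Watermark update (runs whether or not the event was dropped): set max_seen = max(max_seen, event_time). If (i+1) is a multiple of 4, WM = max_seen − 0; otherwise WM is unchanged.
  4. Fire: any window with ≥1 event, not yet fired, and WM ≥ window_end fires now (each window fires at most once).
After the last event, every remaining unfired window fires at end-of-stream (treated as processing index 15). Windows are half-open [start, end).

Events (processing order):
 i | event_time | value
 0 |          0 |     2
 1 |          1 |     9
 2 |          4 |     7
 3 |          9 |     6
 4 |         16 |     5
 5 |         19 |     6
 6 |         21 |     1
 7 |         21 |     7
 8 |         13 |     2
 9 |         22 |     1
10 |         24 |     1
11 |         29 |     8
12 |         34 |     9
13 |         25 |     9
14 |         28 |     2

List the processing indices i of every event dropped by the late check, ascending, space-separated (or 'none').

i=0 t=0 v=2: → [0,6); WM=−∞
i=1 t=1 v=9: → [0,7); WM=−∞
i=2 t=4 v=7: → [0,10); WM=−∞
i=3 t=9 v=6: → [0,15); WM=9
i=4 t=16 v=5: → [16,22); WM=9
i=5 t=19 v=6: → [16,25); WM=9
i=6 t=21 v=1: → [16,27); WM=9
i=7 t=21 v=7: → [16,27); WM=21
i=8 t=13 v=2: DROP (t<21-0); WM=21
i=9 t=22 v=1: → [16,28); WM=21
i=10 t=24 v=1: → [16,30); WM=21
i=11 t=29 v=8: → [16,35); WM=29
i=12 t=34 v=9: → [16,40); WM=29
i=13 t=25 v=9: DROP (t<29-0); WM=29
i=14 t=28 v=2: DROP (t<29-0); WM=29

8 13 14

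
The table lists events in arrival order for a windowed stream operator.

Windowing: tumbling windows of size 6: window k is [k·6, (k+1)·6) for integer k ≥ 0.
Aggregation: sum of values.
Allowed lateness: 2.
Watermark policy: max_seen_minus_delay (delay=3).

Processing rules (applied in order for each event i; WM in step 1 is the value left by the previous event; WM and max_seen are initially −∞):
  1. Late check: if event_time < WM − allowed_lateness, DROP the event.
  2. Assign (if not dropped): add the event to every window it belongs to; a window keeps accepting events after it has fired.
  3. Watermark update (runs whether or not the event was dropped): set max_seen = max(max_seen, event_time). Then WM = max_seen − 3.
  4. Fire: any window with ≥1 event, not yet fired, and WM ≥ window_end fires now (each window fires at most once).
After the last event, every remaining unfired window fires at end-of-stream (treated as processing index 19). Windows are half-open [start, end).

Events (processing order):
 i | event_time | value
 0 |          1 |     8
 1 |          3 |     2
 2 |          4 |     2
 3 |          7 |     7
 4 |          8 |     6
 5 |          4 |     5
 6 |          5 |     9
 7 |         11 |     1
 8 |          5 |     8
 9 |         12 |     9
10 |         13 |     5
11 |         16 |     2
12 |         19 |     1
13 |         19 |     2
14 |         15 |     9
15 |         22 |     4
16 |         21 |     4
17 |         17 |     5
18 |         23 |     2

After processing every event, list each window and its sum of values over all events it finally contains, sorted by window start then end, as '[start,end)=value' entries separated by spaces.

i=0 t=1 v=8: → [0,6); WM=-2
i=1 t=3 v=2: → [0,6); WM=0
i=2 t=4 v=2: → [0,6); WM=1
i=3 t=7 v=7: → [6,12); WM=4
i=4 t=8 v=6: → [6,12); WM=5
i=5 t=4 v=5: → [0,6); WM=5
i=6 t=5 v=9: → [0,6); WM=5
i=7 t=11 v=1: → [6,12); WM=8; [0,6) fires=26
i=8 t=5 v=8: DROP (t<8-2); WM=8
i=9 t=12 v=9: → [12,18); WM=9
i=10 t=13 v=5: → [12,18); WM=10
i=11 t=16 v=2: → [12,18); WM=13; [6,12) fires=14
i=12 t=19 v=1: → [18,24); WM=16
i=13 t=19 v=2: → [18,24); WM=16
i=14 t=15 v=9: → [12,18); WM=16
i=15 t=22 v=4: → [18,24); WM=19; [12,18) fires=25
i=16 t=21 v=4: → [18,24); WM=19
i=17 t=17 v=5: → [12,18); WM=19
i=18 t=23 v=2: → [18,24); WM=20

[0,6)=26 [6,12)=14 [12,18)=30 [18,24)=13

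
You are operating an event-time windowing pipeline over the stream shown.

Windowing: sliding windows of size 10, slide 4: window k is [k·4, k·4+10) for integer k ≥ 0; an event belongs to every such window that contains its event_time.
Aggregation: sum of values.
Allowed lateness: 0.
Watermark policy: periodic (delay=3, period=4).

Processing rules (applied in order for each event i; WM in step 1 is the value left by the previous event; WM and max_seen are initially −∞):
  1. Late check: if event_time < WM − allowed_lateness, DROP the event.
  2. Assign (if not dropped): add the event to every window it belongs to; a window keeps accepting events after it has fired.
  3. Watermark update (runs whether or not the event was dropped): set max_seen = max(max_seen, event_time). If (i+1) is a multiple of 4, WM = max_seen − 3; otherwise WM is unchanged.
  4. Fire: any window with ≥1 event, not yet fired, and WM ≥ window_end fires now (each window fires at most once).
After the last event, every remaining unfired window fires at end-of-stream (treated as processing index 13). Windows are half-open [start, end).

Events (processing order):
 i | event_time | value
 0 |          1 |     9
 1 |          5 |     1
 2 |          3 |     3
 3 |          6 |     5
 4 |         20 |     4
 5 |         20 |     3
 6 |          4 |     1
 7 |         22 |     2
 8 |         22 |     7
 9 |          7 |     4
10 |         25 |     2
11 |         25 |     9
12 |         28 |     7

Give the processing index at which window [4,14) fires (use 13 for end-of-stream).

7

i=0 t=1 v=9: → [0,10); WM=−∞
i=1 t=5 v=1: → [4,14),[0,10); WM=−∞
i=2 t=3 v=3: → [0,10); WM=−∞
i=3 t=6 v=5: → [4,14),[0,10); WM=3
i=4 t=20 v=4: → [20,30),[16,26),[12,22); WM=3
i=5 t=20 v=3: → [20,30),[16,26),[12,22); WM=3
i=6 t=4 v=1: → [4,14),[0,10); WM=3
i=7 t=22 v=2: → [20,30),[16,26); WM=19; [0,10) fires=19 [4,14) fires=7
i=8 t=22 v=7: → [20,30),[16,26); WM=19
i=9 t=7 v=4: DROP (t<19-0); WM=19
i=10 t=25 v=2: → [24,34),[20,30),[16,26); WM=19
i=11 t=25 v=9: → [24,34),[20,30),[16,26); WM=22; [12,22) fires=7
i=12 t=28 v=7: → [28,38),[24,34),[20,30); WM=22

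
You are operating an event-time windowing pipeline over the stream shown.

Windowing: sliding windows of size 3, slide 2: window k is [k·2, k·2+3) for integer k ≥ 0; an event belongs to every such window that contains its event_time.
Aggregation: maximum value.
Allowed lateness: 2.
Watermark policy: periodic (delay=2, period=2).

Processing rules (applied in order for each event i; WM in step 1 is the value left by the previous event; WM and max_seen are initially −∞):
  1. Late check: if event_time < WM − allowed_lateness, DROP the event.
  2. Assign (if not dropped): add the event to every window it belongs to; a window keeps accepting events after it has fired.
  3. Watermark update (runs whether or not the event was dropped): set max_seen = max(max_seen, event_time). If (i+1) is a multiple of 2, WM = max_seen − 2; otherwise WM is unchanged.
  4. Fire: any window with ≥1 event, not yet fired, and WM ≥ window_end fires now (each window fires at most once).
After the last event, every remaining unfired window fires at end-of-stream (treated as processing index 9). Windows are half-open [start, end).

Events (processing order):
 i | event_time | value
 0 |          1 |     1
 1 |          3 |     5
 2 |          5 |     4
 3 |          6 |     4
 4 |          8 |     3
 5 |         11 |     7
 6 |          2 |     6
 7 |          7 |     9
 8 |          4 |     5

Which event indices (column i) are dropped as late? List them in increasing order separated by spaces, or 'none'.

i=0 t=1 v=1: → [0,3); WM=−∞
i=1 t=3 v=5: → [2,5); WM=1
i=2 t=5 v=4: → [4,7); WM=1
i=3 t=6 v=4: → [6,9),[4,7); WM=4; [0,3) fires=1
i=4 t=8 v=3: → [8,11),[6,9); WM=4
i=5 t=11 v=7: → [10,13); WM=9; [2,5) fires=5 [4,7) fires=4 [6,9) fires=4
i=6 t=2 v=6: DROP (t<9-2); WM=9
i=7 t=7 v=9: → [6,9); WM=9
i=8 t=4 v=5: DROP (t<9-2); WM=9

6 8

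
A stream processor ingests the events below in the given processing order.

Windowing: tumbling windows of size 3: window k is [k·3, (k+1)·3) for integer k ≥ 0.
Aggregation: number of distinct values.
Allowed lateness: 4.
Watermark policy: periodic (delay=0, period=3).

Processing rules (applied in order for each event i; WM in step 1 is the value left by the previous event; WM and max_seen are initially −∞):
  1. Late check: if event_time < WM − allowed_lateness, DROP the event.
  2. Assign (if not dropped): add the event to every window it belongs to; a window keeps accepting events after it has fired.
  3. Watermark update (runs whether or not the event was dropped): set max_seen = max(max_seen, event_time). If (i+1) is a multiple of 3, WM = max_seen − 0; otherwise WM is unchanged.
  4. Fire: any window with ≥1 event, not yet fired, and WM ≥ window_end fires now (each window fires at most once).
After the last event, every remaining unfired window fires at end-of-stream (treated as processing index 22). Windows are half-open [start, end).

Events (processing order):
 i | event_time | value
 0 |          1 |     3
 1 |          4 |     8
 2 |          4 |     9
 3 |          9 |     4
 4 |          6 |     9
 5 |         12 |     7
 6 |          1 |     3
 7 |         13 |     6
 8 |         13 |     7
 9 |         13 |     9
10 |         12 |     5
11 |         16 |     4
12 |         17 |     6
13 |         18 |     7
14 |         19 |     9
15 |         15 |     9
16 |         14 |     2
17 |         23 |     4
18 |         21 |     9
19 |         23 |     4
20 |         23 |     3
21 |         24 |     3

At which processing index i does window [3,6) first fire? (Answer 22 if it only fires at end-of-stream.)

i=0 t=1 v=3: → [0,3); WM=−∞
i=1 t=4 v=8: → [3,6); WM=−∞
i=2 t=4 v=9: → [3,6); WM=4; [0,3) fires=1
i=3 t=9 v=4: → [9,12); WM=4
i=4 t=6 v=9: → [6,9); WM=4
i=5 t=12 v=7: → [12,15); WM=12; [3,6) fires=2 [6,9) fires=1 [9,12) fires=1
i=6 t=1 v=3: DROP (t<12-4); WM=12
i=7 t=13 v=6: → [12,15); WM=12
i=8 t=13 v=7: → [12,15); WM=13
i=9 t=13 v=9: → [12,15); WM=13
i=10 t=12 v=5: → [12,15); WM=13
i=11 t=16 v=4: → [15,18); WM=16; [12,15) fires=4
i=12 t=17 v=6: → [15,18); WM=16
i=13 t=18 v=7: → [18,21); WM=16
i=14 t=19 v=9: → [18,21); WM=19; [15,18) fires=2
i=15 t=15 v=9: → [15,18); WM=19
i=16 t=14 v=2: DROP (t<19-4); WM=19
i=17 t=23 v=4: → [21,24); WM=23; [18,21) fires=2
i=18 t=21 v=9: → [21,24); WM=23
i=19 t=23 v=4: → [21,24); WM=23
i=20 t=23 v=3: → [21,24); WM=23
i=21 t=24 v=3: → [24,27); WM=23

5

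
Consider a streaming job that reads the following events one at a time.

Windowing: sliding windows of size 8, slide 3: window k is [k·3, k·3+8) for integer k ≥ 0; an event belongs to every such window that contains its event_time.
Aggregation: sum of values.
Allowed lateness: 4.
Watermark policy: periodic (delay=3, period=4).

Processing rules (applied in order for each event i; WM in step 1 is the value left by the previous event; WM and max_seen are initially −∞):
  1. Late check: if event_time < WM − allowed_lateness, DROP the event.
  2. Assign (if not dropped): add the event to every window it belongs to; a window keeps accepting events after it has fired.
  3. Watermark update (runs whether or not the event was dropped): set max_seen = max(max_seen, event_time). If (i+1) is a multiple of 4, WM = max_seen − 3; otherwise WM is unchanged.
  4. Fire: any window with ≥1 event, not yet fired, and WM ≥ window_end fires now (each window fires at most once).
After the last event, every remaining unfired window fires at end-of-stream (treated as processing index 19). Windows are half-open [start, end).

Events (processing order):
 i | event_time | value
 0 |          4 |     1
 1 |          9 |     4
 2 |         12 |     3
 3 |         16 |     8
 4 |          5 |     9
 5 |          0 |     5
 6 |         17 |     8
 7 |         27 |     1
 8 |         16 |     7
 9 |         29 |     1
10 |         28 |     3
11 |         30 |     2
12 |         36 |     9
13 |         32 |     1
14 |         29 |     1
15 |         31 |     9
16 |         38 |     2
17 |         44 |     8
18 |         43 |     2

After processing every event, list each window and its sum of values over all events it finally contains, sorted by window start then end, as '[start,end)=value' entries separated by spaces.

i=0 t=4 v=1: → [3,11),[0,8); WM=−∞
i=1 t=9 v=4: → [9,17),[6,14),[3,11); WM=−∞
i=2 t=12 v=3: → [12,20),[9,17),[6,14); WM=−∞
i=3 t=16 v=8: → [15,23),[12,20),[9,17); WM=13; [0,8) fires=1 [3,11) fires=5
i=4 t=5 v=9: DROP (t<13-4); WM=13
i=5 t=0 v=5: DROP (t<13-4); WM=13
i=6 t=17 v=8: → [15,23),[12,20); WM=13
i=7 t=27 v=1: → [27,35),[24,32),[21,29); WM=24; [6,14) fires=7 [9,17) fires=15 [12,20) fires=19 [15,23) fires=16
i=8 t=16 v=7: DROP (t<24-4); WM=24
i=9 t=29 v=1: → [27,35),[24,32); WM=24
i=10 t=28 v=3: → [27,35),[24,32),[21,29); WM=24
i=11 t=30 v=2: → [30,38),[27,35),[24,32); WM=27
i=12 t=36 v=9: → [36,44),[33,41),[30,38); WM=27
i=13 t=32 v=1: → [30,38),[27,35); WM=27
i=14 t=29 v=1: → [27,35),[24,32); WM=27
i=15 t=31 v=9: → [30,38),[27,35),[24,32); WM=33; [21,29) fires=4 [24,32) fires=17
i=16 t=38 v=2: → [36,44),[33,41); WM=33
i=17 t=44 v=8: → [42,50),[39,47); WM=33
i=18 t=43 v=2: → [42,50),[39,47),[36,44); WM=33

[0,8)=1 [3,11)=5 [6,14)=7 [9,17)=15 [12,20)=19 [15,23)=16 [21,29)=4 [24,32)=17 [27,35)=18 [30,38)=21 [33,41)=11 [36,44)=13 [39,47)=10 [42,50)=10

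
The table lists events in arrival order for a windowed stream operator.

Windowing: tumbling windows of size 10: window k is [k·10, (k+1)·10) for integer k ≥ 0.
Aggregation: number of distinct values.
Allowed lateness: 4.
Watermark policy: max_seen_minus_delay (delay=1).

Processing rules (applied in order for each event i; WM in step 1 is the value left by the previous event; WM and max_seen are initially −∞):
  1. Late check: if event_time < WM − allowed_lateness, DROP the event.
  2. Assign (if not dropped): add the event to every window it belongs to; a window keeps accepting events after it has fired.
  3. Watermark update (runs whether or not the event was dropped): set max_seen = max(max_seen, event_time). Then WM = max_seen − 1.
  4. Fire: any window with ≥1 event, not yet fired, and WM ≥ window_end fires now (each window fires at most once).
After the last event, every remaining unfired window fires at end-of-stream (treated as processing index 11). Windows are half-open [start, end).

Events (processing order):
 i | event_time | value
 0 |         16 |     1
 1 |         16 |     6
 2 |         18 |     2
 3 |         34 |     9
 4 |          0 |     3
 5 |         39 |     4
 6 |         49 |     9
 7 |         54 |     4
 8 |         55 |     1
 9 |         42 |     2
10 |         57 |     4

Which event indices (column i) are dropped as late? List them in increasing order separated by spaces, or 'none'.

4 9

i=0 t=16 v=1: → [10,20); WM=15
i=1 t=16 v=6: → [10,20); WM=15
i=2 t=18 v=2: → [10,20); WM=17
i=3 t=34 v=9: → [30,40); WM=33; [10,20) fires=3
i=4 t=0 v=3: DROP (t<33-4); WM=33
i=5 t=39 v=4: → [30,40); WM=38
i=6 t=49 v=9: → [40,50); WM=48; [30,40) fires=2
i=7 t=54 v=4: → [50,60); WM=53; [40,50) fires=1
i=8 t=55 v=1: → [50,60); WM=54
i=9 t=42 v=2: DROP (t<54-4); WM=54
i=10 t=57 v=4: → [50,60); WM=56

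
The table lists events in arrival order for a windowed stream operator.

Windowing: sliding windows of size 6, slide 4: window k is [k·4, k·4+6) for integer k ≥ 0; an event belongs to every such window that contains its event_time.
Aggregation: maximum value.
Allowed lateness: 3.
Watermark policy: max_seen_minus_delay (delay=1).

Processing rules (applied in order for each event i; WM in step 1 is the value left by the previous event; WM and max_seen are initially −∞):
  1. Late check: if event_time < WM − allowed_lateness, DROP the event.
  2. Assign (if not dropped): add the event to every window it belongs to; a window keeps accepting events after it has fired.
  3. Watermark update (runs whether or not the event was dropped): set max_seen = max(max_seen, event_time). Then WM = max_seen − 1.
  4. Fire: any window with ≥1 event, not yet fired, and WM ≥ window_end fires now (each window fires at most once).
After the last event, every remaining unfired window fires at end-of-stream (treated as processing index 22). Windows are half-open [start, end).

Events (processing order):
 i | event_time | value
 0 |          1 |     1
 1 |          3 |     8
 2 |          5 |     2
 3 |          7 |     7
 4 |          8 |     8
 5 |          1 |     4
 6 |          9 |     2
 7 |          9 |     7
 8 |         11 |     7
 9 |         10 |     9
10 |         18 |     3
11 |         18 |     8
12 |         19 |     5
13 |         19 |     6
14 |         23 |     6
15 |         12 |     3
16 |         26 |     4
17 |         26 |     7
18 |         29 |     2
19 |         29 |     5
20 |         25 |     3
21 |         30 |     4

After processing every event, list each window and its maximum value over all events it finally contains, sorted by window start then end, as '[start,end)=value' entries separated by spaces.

[0,6)=8 [4,10)=8 [8,14)=9 [16,22)=8 [20,26)=6 [24,30)=7 [28,34)=5

i=0 t=1 v=1: → [0,6); WM=0
i=1 t=3 v=8: → [0,6); WM=2
i=2 t=5 v=2: → [4,10),[0,6); WM=4
i=3 t=7 v=7: → [4,10); WM=6; [0,6) fires=8
i=4 t=8 v=8: → [8,14),[4,10); WM=7
i=5 t=1 v=4: DROP (t<7-3); WM=7
i=6 t=9 v=2: → [8,14),[4,10); WM=8
i=7 t=9 v=7: → [8,14),[4,10); WM=8
i=8 t=11 v=7: → [8,14); WM=10; [4,10) fires=8
i=9 t=10 v=9: → [8,14); WM=10
i=10 t=18 v=3: → [16,22); WM=17; [8,14) fires=9
i=11 t=18 v=8: → [16,22); WM=17
i=12 t=19 v=5: → [16,22); WM=18
i=13 t=19 v=6: → [16,22); WM=18
i=14 t=23 v=6: → [20,26); WM=22; [16,22) fires=8
i=15 t=12 v=3: DROP (t<22-3); WM=22
i=16 t=26 v=4: → [24,30); WM=25
i=17 t=26 v=7: → [24,30); WM=25
i=18 t=29 v=2: → [28,34),[24,30); WM=28; [20,26) fires=6
i=19 t=29 v=5: → [28,34),[24,30); WM=28
i=20 t=25 v=3: → [24,30),[20,26); WM=28
i=21 t=30 v=4: → [28,34); WM=29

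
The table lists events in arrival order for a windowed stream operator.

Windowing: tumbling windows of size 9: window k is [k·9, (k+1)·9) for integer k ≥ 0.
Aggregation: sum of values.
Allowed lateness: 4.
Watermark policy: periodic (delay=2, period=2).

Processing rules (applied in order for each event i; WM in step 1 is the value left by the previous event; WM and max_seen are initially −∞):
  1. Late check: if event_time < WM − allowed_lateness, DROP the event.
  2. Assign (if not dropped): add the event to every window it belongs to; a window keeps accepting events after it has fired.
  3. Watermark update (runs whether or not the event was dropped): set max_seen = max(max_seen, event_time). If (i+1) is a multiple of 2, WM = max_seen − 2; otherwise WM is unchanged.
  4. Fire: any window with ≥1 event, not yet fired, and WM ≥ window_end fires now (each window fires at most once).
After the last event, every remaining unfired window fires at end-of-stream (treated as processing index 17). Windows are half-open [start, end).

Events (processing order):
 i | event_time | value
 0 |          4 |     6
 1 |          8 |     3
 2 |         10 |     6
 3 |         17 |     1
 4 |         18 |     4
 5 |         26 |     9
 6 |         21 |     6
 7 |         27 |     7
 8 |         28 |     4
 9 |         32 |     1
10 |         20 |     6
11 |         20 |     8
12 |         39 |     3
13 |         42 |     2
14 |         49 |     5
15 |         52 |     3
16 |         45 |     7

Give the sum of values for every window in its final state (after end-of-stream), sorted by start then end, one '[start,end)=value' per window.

i=0 t=4 v=6: → [0,9); WM=−∞
i=1 t=8 v=3: → [0,9); WM=6
i=2 t=10 v=6: → [9,18); WM=6
i=3 t=17 v=1: → [9,18); WM=15; [0,9) fires=9
i=4 t=18 v=4: → [18,27); WM=15
i=5 t=26 v=9: → [18,27); WM=24; [9,18) fires=7
i=6 t=21 v=6: → [18,27); WM=24
i=7 t=27 v=7: → [27,36); WM=25
i=8 t=28 v=4: → [27,36); WM=25
i=9 t=32 v=1: → [27,36); WM=30; [18,27) fires=19
i=10 t=20 v=6: DROP (t<30-4); WM=30
i=11 t=20 v=8: DROP (t<30-4); WM=30
i=12 t=39 v=3: → [36,45); WM=30
i=13 t=42 v=2: → [36,45); WM=40; [27,36) fires=12
i=14 t=49 v=5: → [45,54); WM=40
i=15 t=52 v=3: → [45,54); WM=50; [36,45) fires=5
i=16 t=45 v=7: DROP (t<50-4); WM=50

[0,9)=9 [9,18)=7 [18,27)=19 [27,36)=12 [36,45)=5 [45,54)=8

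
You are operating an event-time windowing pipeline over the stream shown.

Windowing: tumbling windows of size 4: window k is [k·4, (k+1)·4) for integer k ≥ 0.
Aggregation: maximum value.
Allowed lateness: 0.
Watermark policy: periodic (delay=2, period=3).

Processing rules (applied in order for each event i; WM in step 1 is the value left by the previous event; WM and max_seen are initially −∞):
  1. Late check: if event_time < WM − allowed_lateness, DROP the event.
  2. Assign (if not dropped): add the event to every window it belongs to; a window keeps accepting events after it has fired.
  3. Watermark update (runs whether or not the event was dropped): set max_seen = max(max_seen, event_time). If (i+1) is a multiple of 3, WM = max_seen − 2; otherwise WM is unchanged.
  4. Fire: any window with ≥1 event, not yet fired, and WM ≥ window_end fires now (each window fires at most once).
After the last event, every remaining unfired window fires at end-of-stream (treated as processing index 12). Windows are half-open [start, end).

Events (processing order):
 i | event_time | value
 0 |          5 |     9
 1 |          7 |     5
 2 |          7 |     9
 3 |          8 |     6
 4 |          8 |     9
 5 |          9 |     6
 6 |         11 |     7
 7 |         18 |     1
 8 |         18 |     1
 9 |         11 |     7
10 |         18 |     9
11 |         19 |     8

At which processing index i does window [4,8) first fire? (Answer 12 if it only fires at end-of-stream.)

8

i=0 t=5 v=9: → [4,8); WM=−∞
i=1 t=7 v=5: → [4,8); WM=−∞
i=2 t=7 v=9: → [4,8); WM=5
i=3 t=8 v=6: → [8,12); WM=5
i=4 t=8 v=9: → [8,12); WM=5
i=5 t=9 v=6: → [8,12); WM=7
i=6 t=11 v=7: → [8,12); WM=7
i=7 t=18 v=1: → [16,20); WM=7
i=8 t=18 v=1: → [16,20); WM=16; [4,8) fires=9 [8,12) fires=9
i=9 t=11 v=7: DROP (t<16-0); WM=16
i=10 t=18 v=9: → [16,20); WM=16
i=11 t=19 v=8: → [16,20); WM=17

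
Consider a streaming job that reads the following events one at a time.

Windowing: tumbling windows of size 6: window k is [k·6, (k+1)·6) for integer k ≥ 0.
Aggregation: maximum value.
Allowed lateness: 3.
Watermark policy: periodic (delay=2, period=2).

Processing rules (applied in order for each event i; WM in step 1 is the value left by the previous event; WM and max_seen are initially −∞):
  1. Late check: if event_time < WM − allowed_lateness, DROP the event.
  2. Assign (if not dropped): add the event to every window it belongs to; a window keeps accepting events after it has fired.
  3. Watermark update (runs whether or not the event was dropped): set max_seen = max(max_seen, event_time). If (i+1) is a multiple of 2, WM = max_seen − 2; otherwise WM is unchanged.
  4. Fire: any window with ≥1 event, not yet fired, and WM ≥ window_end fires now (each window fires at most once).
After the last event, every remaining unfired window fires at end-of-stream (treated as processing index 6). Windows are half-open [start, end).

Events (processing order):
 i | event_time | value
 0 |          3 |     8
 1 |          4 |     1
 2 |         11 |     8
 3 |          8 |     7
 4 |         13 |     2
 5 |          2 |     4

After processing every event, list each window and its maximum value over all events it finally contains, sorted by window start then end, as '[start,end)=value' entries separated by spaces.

i=0 t=3 v=8: → [0,6); WM=−∞
i=1 t=4 v=1: → [0,6); WM=2
i=2 t=11 v=8: → [6,12); WM=2
i=3 t=8 v=7: → [6,12); WM=9; [0,6) fires=8
i=4 t=13 v=2: → [12,18); WM=9
i=5 t=2 v=4: DROP (t<9-3); WM=11

[0,6)=8 [6,12)=8 [12,18)=2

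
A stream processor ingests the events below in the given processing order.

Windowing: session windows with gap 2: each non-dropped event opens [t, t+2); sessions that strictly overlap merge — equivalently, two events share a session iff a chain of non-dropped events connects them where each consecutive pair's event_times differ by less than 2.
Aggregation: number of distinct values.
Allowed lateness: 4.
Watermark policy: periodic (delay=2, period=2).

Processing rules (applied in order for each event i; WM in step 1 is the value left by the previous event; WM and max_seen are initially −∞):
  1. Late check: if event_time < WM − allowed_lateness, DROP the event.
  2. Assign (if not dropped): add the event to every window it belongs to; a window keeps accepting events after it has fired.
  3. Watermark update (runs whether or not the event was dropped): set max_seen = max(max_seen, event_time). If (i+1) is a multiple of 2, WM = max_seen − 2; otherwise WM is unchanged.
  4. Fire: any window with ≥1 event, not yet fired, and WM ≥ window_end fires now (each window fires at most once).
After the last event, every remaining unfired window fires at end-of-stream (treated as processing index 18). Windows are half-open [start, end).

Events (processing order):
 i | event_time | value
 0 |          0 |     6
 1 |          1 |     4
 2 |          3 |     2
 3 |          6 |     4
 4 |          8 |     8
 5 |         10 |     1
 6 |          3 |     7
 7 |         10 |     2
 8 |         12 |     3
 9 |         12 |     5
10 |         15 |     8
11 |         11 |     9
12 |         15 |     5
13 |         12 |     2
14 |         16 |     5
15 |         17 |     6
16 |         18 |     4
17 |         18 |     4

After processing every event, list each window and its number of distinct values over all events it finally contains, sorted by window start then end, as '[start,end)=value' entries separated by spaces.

[0,3)=2 [3,5)=1 [6,8)=1 [8,10)=1 [10,14)=5 [15,20)=4

i=0 t=0 v=6: → [0,2); WM=−∞
i=1 t=1 v=4: → [0,3); WM=-1
i=2 t=3 v=2: → [3,5); WM=-1
i=3 t=6 v=4: → [6,8); WM=4
i=4 t=8 v=8: → [8,10); WM=4
i=5 t=10 v=1: → [10,12); WM=8
i=6 t=3 v=7: DROP (t<8-4); WM=8
i=7 t=10 v=2: → [10,12); WM=8
i=8 t=12 v=3: → [12,14); WM=8
i=9 t=12 v=5: → [12,14); WM=10
i=10 t=15 v=8: → [15,17); WM=10
i=11 t=11 v=9: → [10,14); WM=13
i=12 t=15 v=5: → [15,17); WM=13
i=13 t=12 v=2: → [10,14); WM=13
i=14 t=16 v=5: → [15,18); WM=13
i=15 t=17 v=6: → [15,19); WM=15
i=16 t=18 v=4: → [15,20); WM=15
i=17 t=18 v=4: → [15,20); WM=16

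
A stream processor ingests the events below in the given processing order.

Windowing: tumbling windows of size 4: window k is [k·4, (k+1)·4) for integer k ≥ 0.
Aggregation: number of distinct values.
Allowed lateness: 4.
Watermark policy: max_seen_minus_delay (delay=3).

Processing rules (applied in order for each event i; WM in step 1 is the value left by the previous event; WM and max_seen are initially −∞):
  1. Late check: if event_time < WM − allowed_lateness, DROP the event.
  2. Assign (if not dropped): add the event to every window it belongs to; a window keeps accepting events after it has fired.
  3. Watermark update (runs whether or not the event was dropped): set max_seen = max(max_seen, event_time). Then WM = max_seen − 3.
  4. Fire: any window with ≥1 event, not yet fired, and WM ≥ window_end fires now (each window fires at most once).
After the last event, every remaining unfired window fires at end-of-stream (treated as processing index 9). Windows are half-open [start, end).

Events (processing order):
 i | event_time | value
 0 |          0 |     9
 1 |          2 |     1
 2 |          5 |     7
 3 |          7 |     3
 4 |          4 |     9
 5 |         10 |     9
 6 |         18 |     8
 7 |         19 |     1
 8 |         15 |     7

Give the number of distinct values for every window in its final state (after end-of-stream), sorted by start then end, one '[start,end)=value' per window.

[0,4)=2 [4,8)=3 [8,12)=1 [12,16)=1 [16,20)=2

i=0 t=0 v=9: → [0,4); WM=-3
i=1 t=2 v=1: → [0,4); WM=-1
i=2 t=5 v=7: → [4,8); WM=2
i=3 t=7 v=3: → [4,8); WM=4; [0,4) fires=2
i=4 t=4 v=9: → [4,8); WM=4
i=5 t=10 v=9: → [8,12); WM=7
i=6 t=18 v=8: → [16,20); WM=15; [4,8) fires=3 [8,12) fires=1
i=7 t=19 v=1: → [16,20); WM=16
i=8 t=15 v=7: → [12,16); WM=16; [12,16) fires=1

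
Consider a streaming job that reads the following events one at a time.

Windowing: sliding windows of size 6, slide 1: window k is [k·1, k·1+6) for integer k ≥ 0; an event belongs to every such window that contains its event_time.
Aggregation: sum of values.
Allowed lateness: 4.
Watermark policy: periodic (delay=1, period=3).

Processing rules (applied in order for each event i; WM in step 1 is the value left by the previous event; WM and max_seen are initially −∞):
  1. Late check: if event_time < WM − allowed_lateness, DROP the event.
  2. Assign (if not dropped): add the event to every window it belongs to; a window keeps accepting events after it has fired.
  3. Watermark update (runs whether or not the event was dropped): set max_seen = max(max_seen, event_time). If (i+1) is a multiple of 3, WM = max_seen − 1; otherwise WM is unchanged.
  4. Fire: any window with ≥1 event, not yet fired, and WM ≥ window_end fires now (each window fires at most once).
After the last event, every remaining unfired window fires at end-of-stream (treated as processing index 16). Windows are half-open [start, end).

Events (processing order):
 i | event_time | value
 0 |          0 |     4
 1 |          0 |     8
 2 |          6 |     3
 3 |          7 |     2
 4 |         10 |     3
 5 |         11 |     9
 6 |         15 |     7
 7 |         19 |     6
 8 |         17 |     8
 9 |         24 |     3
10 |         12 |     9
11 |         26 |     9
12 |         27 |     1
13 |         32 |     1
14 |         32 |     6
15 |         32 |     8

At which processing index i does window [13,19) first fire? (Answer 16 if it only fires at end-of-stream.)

i=0 t=0 v=4: → [0,6); WM=−∞
i=1 t=0 v=8: → [0,6); WM=−∞
i=2 t=6 v=3: → [6,12),[5,11),[4,10),[3,9),[2,8),[1,7); WM=5
i=3 t=7 v=2: → [7,13),[6,12),[5,11),[4,10),[3,9),[2,8); WM=5
i=4 t=10 v=3: → [10,16),[9,15),[8,14),[7,13),[6,12),[5,11); WM=5
i=5 t=11 v=9: → [11,17),[10,16),[9,15),[8,14),[7,13),[6,12); WM=10; [0,6) fires=12 [1,7) fires=3 [2,8) fires=5 [3,9) fires=5 [4,10) fires=5
i=6 t=15 v=7: → [15,21),[14,20),[13,19),[12,18),[11,17),[10,16); WM=10
i=7 t=19 v=6: → [19,25),[18,24),[17,23),[16,22),[15,21),[14,20); WM=10
i=8 t=17 v=8: → [17,23),[16,22),[15,21),[14,20),[13,19),[12,18); WM=18; [5,11) fires=8 [6,12) fires=17 [7,13) fires=14 [8,14) fires=12 [9,15) fires=12 [10,16) fires=19 [11,17) fires=16 [12,18) fires=15
i=9 t=24 v=3: → [24,30),[23,29),[22,28),[21,27),[20,26),[19,25); WM=18
i=10 t=12 v=9: DROP (t<18-4); WM=18
i=11 t=26 v=9: → [26,32),[25,31),[24,30),[23,29),[22,28),[21,27); WM=25; [13,19) fires=15 [14,20) fires=21 [15,21) fires=21 [16,22) fires=14 [17,23) fires=14 [18,24) fires=6 [19,25) fires=9
i=12 t=27 v=1: → [27,33),[26,32),[25,31),[24,30),[23,29),[22,28); WM=25
i=13 t=32 v=1: → [32,38),[31,37),[30,36),[29,35),[28,34),[27,33); WM=25
i=14 t=32 v=6: → [32,38),[31,37),[30,36),[29,35),[28,34),[27,33); WM=31; [20,26) fires=3 [21,27) fires=12 [22,28) fires=13 [23,29) fires=13 [24,30) fires=13 [25,31) fires=10
i=15 t=32 v=8: → [32,38),[31,37),[30,36),[29,35),[28,34),[27,33); WM=31

11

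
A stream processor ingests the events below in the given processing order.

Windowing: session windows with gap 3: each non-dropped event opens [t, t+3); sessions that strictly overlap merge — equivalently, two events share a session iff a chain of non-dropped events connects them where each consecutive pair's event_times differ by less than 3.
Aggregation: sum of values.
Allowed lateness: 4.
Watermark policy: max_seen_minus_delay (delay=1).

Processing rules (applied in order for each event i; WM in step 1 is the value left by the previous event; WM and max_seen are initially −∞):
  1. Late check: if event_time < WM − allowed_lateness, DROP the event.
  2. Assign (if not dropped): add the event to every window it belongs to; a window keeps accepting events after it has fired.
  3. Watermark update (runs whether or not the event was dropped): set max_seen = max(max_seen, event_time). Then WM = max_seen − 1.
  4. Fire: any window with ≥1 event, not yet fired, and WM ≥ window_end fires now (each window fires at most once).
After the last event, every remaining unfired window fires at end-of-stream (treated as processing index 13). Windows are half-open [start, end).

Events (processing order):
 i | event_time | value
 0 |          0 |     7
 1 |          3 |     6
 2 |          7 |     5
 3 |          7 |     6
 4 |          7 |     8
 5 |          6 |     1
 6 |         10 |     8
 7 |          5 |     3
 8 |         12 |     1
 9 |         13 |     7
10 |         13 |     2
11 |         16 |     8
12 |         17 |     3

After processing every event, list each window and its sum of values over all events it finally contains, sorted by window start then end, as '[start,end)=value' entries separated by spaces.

[0,3)=7 [3,10)=29 [10,16)=18 [16,20)=11

i=0 t=0 v=7: → [0,3); WM=-1
i=1 t=3 v=6: → [3,6); WM=2
i=2 t=7 v=5: → [7,10); WM=6
i=3 t=7 v=6: → [7,10); WM=6
i=4 t=7 v=8: → [7,10); WM=6
i=5 t=6 v=1: → [6,10); WM=6
i=6 t=10 v=8: → [10,13); WM=9
i=7 t=5 v=3: → [3,10); WM=9
i=8 t=12 v=1: → [10,15); WM=11
i=9 t=13 v=7: → [10,16); WM=12
i=10 t=13 v=2: → [10,16); WM=12
i=11 t=16 v=8: → [16,19); WM=15
i=12 t=17 v=3: → [16,20); WM=16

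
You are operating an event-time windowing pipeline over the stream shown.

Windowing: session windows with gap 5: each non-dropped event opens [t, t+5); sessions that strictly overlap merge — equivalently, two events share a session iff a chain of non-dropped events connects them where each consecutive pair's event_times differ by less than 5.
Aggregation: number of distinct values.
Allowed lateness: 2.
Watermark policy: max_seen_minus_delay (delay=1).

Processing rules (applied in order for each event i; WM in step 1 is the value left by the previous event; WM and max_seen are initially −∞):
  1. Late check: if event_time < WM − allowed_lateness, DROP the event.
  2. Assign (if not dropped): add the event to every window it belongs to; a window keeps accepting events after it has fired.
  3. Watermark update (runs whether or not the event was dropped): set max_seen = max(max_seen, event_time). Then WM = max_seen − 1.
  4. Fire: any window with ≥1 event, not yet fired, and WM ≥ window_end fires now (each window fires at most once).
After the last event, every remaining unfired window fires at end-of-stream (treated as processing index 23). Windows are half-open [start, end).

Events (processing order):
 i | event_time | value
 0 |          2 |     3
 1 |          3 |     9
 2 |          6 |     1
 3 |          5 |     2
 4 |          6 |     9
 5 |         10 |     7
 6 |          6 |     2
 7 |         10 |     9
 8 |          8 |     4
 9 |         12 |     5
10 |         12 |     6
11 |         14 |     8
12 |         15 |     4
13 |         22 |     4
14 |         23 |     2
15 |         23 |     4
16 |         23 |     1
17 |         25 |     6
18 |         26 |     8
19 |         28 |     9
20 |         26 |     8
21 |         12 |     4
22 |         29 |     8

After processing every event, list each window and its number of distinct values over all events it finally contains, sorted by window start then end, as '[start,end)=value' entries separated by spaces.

i=0 t=2 v=3: → [2,7); WM=1
i=1 t=3 v=9: → [2,8); WM=2
i=2 t=6 v=1: → [2,11); WM=5
i=3 t=5 v=2: → [2,11); WM=5
i=4 t=6 v=9: → [2,11); WM=5
i=5 t=10 v=7: → [2,15); WM=9
i=6 t=6 v=2: DROP (t<9-2); WM=9
i=7 t=10 v=9: → [2,15); WM=9
i=8 t=8 v=4: → [2,15); WM=9
i=9 t=12 v=5: → [2,17); WM=11
i=10 t=12 v=6: → [2,17); WM=11
i=11 t=14 v=8: → [2,19); WM=13
i=12 t=15 v=4: → [2,20); WM=14
i=13 t=22 v=4: → [22,27); WM=21
i=14 t=23 v=2: → [22,28); WM=22
i=15 t=23 v=4: → [22,28); WM=22
i=16 t=23 v=1: → [22,28); WM=22
i=17 t=25 v=6: → [22,30); WM=24
i=18 t=26 v=8: → [22,31); WM=25
i=19 t=28 v=9: → [22,33); WM=27
i=20 t=26 v=8: → [22,33); WM=27
i=21 t=12 v=4: DROP (t<27-2); WM=27
i=22 t=29 v=8: → [22,34); WM=28

[2,20)=9 [22,34)=6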